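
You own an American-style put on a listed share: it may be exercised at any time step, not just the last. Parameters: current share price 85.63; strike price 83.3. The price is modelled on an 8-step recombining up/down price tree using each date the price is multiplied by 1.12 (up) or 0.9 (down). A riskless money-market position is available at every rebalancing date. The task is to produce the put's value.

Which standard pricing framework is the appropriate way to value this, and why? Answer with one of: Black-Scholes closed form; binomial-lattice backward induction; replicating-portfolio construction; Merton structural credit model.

Key observation: an American put (K = 83.3, S₀ = 85.63) on a 8-date tree has no closed form — the optimal stopping decision is embedded and must be resolved recursively from expiry.

framework: binomial-lattice backward induction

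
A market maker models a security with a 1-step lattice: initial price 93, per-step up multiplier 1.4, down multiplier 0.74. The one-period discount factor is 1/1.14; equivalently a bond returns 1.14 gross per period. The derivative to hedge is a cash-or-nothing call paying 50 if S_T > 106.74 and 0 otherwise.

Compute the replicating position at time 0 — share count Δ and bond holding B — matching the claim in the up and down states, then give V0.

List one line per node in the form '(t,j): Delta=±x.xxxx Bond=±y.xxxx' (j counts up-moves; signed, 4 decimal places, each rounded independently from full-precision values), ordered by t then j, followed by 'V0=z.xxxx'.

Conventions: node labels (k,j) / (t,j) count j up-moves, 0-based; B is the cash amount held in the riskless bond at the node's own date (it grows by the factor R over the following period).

(0,0): Delta=0.8146 Bond=-49.1760
V0=26.5816

No-arbitrage ⇒ martingale measure with p* = (R−d)/(u−d) = 0.6061.
Terminal payoffs: V(1,0)=0.0000, V(1,1)=50.0000
Node (0,0) S=93.0000: V=(p*·50.0000+(1−p*)·0.0000)/1.14=26.5816; Δ=(50.0000−0.0000)/(130.2000−68.8200)=0.8146; B=V−Δ·S=-49.1760
As a check, the time-0 holding Δ(0,0)·S0 + B(0,0) comes to 26.5816 — exactly V0.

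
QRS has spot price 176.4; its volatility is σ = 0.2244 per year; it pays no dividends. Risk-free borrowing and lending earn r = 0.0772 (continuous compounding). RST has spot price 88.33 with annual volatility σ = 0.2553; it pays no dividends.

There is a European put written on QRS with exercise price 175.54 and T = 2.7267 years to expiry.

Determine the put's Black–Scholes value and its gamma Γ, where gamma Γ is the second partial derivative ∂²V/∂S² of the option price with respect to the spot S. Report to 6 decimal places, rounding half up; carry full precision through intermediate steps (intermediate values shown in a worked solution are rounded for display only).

price = 10.111495
Γ = 0.004550

σ√T = 0.2244·√2.7267 = 0.370545
d₁ = (ln(S/K) + (r+σ²/2)T) / (σ√T) = (ln(176.4/175.54) + (0.0772+0.2244²/2)·2.7267) / 0.370545 = (0.004887 + 0.279153) / 0.370545 = 0.766547
d₂ = d₁ − σ√T = 0.766547 − 0.370545 = 0.396001
e^{−rT} = 0.810178
N(−d₁) = 0.221676,  N(−d₂) = 0.346052
Put price V = K·e^{−rT}·N(−d₂) − S·N(−d₁) = 49.215059 − 39.103564 = 10.111495
φ(d₁) = (1/√(2π))·e^{−d₁²/2} = 0.297383
Γ = φ(d₁) / (S·σ·√T) = 0.004550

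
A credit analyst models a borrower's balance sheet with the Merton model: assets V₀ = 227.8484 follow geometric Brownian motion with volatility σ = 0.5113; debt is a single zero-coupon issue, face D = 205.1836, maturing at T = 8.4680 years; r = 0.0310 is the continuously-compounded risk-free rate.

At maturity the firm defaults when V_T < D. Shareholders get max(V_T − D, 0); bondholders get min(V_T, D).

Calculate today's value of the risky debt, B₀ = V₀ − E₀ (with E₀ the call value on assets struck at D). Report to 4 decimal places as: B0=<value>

With assets at 227.8484 and a single debt payment of 205.1836 at 8.4680 years:
d₁ = [ln(V₀/D) + (r + σ²/2)T] / (σ√T)
   = [ln(227.8484/205.1836) + (0.0310 + 0.5·0.5113²)·8.4680] / (0.5113·√8.4680)
   = [0.104775 + 1.369393] / 1.487874 = 0.990788
d₂ = d₁ − σ√T = 0.990788 − 1.487874 = -0.497086
N(d₁) = 0.839105,  N(d₂) = 0.309564,  e^(−rT) = 0.769120
E₀ = V₀·N(d₁) − D·e^(−rT)·N(d₂)
   = 227.8484·0.839105 − 205.1836·0.769120·0.309564 = 142.336254
B₀ = V₀ − E₀ = 227.8484 − 142.336254 = 85.512146

B0=85.5121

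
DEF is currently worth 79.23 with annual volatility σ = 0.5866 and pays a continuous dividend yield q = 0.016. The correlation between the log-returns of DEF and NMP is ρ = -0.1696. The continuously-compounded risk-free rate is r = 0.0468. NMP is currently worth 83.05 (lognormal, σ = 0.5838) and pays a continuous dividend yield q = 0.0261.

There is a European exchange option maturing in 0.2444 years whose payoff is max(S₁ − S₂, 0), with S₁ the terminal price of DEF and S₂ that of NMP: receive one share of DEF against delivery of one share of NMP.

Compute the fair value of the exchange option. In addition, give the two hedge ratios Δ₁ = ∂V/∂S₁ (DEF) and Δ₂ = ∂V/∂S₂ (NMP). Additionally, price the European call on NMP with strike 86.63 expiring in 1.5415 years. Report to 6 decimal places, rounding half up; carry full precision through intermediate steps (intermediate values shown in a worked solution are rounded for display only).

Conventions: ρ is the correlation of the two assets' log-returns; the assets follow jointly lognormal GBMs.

σ_eff = √(σ₁² + σ₂² − 2ρσ₁σ₂) = √(0.5866² + 0.5838² − 2·-0.1696·0.5866·0.5838) = 0.895033
d₁ = (ln(S₁/S₂) + (q₂ − q₁ + σ_eff²/2)T) / (σ_eff√T) = (ln(79.23/83.05) + (0.0261 − 0.016 + 0.400542)·0.2444) / 0.442476 = 0.120398
d₂ = d₁ − σ_eff√T = 0.120398 − 0.442476 = -0.322078
N(d₁) = 0.547916,  N(d₂) = 0.373697
V = S₁·e^{−q₁T}·N(d₁) − S₂·e^{−q₂T}·N(d₂) = 43.241952 − 30.838174 = 12.403779
Δ₁ = e^{−q₁T}·N(d₁) = 0.545778;  Δ₂ = −e^{−q₂T}·N(d₂) = -0.371321
[vanilla: NMP call K=86.63]
σ√T = 0.5838·√1.5415 = 0.724829
d₁ = (ln(S/K) + (r−q+σ²/2)T) / (σ√T) = (ln(83.05/86.63) + (0.0468−0.0261+0.5838²/2)·1.5415) / 0.724829 = (-0.042203 + 0.294598) / 0.724829 = 0.348212
d₂ = d₁ − σ√T = 0.348212 − 0.724829 = -0.376617
e^{−rT} = 0.930399
e^{−qT} = 0.960565
N(d₁) = 0.636160,  N(d₂) = 0.353229
price = S·e^{−qT}·N(d₁) − K·e^{−rT}·N(d₂) = 50.749612 − 28.470416 = 22.279196

exchange price = 12.403779
Δ1 = 0.545778
Δ2 = -0.371321
price(NMP call K=86.63) = 22.279196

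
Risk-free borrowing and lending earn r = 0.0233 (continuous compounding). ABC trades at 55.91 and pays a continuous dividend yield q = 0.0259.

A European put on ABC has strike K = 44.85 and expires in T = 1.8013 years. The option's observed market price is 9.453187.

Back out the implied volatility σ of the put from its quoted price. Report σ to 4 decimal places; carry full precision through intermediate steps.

At σ = 0.5586 the Black–Scholes value reproduces the quote:
σ√T = 0.5586·√1.8013 = 0.749711
d₁ = (ln(S/K) + (r−q+σ²/2)T) / (σ√T) = (ln(55.91/44.85) + (0.0233−0.0259+0.5586²/2)·1.8013) / 0.749711 = (0.220420 + 0.276350) / 0.749711 = 0.662615
d₂ = d₁ − σ√T = 0.662615 − 0.749711 = -0.087096
e^{−rT} = 0.958898
e^{−qT} = 0.954418
N(−d₁) = 0.253789,  N(−d₂) = 0.534703
V = K·e^{−rT}·N(−d₂) − S·e^{−qT}·N(−d₁) = 22.995731 − 13.542544 = 9.453187 (matching the quote); vega is positive throughout, so no other σ reproduces this price

sigma = 0.5586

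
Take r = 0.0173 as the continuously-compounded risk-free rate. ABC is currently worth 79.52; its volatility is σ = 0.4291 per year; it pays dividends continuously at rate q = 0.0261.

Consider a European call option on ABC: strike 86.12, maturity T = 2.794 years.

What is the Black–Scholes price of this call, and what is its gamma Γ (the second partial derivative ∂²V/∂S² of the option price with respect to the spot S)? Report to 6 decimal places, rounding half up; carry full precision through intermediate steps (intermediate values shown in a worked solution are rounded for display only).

σ√T = 0.4291·√2.794 = 0.717252
d₁ = (ln(S/K) + (r−q+σ²/2)T) / (σ√T) = (ln(79.52/86.12) + (0.0173−0.0261+0.4291²/2)·2.794) / 0.717252 = (-0.079733 + 0.232638) / 0.717252 = 0.213182
d₂ = d₁ − σ√T = 0.213182 − 0.717252 = -0.504070
e^{−rT} = 0.952813
e^{−qT} = 0.929672
N(d₁) = 0.584407,  N(d₂) = 0.307106
Call price V = S·e^{−qT}·N(d₁) − K·e^{−rT}·N(d₂) = 43.203783 − 25.199975 = 18.003808
φ(d₁) = (1/√(2π))·e^{−d₁²/2} = 0.389979
Γ = e^{−qT}·φ(d₁) / (S·σ·√T) = 0.006357

price = 18.003808
Γ = 0.006357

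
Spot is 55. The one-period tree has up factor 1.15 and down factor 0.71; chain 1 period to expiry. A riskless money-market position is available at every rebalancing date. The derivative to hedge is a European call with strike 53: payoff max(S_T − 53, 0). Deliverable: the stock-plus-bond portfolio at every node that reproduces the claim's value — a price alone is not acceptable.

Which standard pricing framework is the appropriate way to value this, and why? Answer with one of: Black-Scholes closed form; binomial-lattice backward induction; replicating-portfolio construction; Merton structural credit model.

Key observation: since the answer must list Δ and B at each node of the 1.15/0.71 lattice on 55, the replicating-portfolio method — solving the two-state system at every node — is the one that applies.

framework: replicating-portfolio construction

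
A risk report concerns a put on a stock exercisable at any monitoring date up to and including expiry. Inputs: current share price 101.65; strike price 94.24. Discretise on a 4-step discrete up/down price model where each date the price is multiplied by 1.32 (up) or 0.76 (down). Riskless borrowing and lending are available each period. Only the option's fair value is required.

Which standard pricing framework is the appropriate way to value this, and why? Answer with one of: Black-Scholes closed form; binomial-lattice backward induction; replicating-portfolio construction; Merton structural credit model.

Key observation: the put (strike 94.24 on spot 101.65) is American-style on a 4-step discrete price model, so the early-exercise decision at every node requires stepwise backward valuation — a closed form cannot price the exercise right.

framework: binomial-lattice backward induction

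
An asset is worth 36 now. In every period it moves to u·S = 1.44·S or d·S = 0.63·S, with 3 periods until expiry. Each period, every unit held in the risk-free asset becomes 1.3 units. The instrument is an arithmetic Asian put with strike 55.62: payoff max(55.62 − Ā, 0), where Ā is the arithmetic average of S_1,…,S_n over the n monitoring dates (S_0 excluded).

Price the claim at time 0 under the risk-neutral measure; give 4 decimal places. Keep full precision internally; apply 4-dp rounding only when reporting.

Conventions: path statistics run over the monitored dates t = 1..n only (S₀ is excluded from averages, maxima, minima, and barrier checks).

Set p* = 0.8272 (from d < R < u); the path-dependent value is the discounted p*-expectation over all price paths.
Enumerate all 2^3 = 8 price paths (U = up ×1.44, D = down ×0.63); each path with k up-moves has probability p*^k·(1−p*)^(3−k).
DDD: Ā=15.3234, payoff=40.2966, prob=0.005163
UDD: Ā=35.0248, payoff=20.5952, prob=0.024710
DUD: Ā=25.3048, payoff=30.3152, prob=0.024710
UUD: Ā=57.8396, payoff=0.0000, prob=0.118256
DDU: Ā=19.1812, payoff=36.4388, prob=0.024710
UDU: Ā=43.8428, payoff=11.7772, prob=0.118256
DUU: Ā=34.1228, payoff=21.4972, prob=0.118256
UUU: Ā=77.9950, payoff=0.0000, prob=0.565939
Price = Σ prob·payoff / R^3 = 6.301364 / 2.197000 = 2.8682

price = 2.8682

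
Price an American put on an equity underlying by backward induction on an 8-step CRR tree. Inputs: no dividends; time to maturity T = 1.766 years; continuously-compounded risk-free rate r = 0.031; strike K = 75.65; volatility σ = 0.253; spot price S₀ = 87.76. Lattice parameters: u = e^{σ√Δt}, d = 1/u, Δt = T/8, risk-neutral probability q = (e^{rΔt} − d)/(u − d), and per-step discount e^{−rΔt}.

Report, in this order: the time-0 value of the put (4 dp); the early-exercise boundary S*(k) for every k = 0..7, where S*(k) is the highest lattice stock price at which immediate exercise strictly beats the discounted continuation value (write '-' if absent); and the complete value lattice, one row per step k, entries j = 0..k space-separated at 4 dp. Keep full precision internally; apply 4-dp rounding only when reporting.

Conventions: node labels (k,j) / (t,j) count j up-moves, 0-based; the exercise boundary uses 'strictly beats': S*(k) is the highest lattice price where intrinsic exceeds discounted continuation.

price = 4.8711
boundary = - - - - 54.5505 48.4367 54.5505 61.4361
tree:
4.8711
7.3594 2.4412
10.8181 3.9900 0.9207
15.3972 6.3718 1.6547 0.1968
21.0995 9.8869 2.9322 0.3955 0.0000
27.2133 14.7908 5.1021 0.7951 0.0000 0.0000
32.6419 21.0995 8.6636 1.5984 0.0000 0.0000 0.0000
37.4621 27.2133 14.2139 3.2132 0.0000 0.0000 0.0000 0.0000
41.7421 32.6419 21.0995 6.4593 0.0000 0.0000 0.0000 0.0000 0.0000

Δt=0.22075, u=1.12622, d=0.88792, q=0.49913, disc=e^(-rΔt)=0.99318
k=8 terminal: V=max(K-S,0) → 41.7421 32.6419 21.0995 6.4593 0.0000 0.0000 0.0000 0.0000 0.0000
k=7: j=0 S=38.1879 intr=37.4621 cont=36.9462 V=37.4621[EX]; j=1 S=48.4367 intr=27.2133 cont=26.6974 V=27.2133[EX]; j=2 S=61.4361 intr=14.2139 cont=13.6980 V=14.2139[EX]; j=3 S=77.9242 intr=0.0000 cont=3.2132 V=3.2132[hold]; j=4 S=98.8373 intr=0.0000 cont=0.0000 V=0.0000[hold]; j=5 S=125.3631 intr=0.0000 cont=0.0000 V=0.0000[hold]; j=6 S=159.0079 intr=0.0000 cont=0.0000 V=0.0000[hold]; j=7 S=201.6822 intr=0.0000 cont=0.0000 V=0.0000[hold]  S*(7)=61.4361
k=6: j=0 S=43.0081 intr=32.6419 cont=32.1260 V=32.6419[EX]; j=1 S=54.5505 intr=21.0995 cont=20.5836 V=21.0995[EX]; j=2 S=69.1907 intr=6.4593 cont=8.6636 V=8.6636[hold]; j=3 S=87.7600 intr=0.0000 cont=1.5984 V=1.5984[hold]; j=4 S=111.3129 intr=0.0000 cont=0.0000 V=0.0000[hold]; j=5 S=141.1869 intr=0.0000 cont=0.0000 V=0.0000[hold]; j=6 S=179.0784 intr=0.0000 cont=0.0000 V=0.0000[hold]  S*(6)=54.5505
k=5: j=0 S=48.4367 intr=27.2133 cont=26.6974 V=27.2133[EX]; j=1 S=61.4361 intr=14.2139 cont=14.7908 V=14.7908[hold]; j=2 S=77.9242 intr=0.0000 cont=5.1021 V=5.1021[hold]; j=3 S=98.8373 intr=0.0000 cont=0.7951 V=0.7951[hold]; j=4 S=125.3631 intr=0.0000 cont=0.0000 V=0.0000[hold]; j=5 S=159.0079 intr=0.0000 cont=0.0000 V=0.0000[hold]  S*(5)=48.4367
k=4: j=0 S=54.5505 intr=21.0995 cont=20.8695 V=21.0995[EX]; j=1 S=69.1907 intr=6.4593 cont=9.8869 V=9.8869[hold]; j=2 S=87.7600 intr=0.0000 cont=2.9322 V=2.9322[hold]; j=3 S=111.3129 intr=0.0000 cont=0.3955 V=0.3955[hold]; j=4 S=141.1869 intr=0.0000 cont=0.0000 V=0.0000[hold]  S*(4)=54.5505
k=3: j=0 S=61.4361 intr=14.2139 cont=15.3972 V=15.3972[hold]; j=1 S=77.9242 intr=0.0000 cont=6.3718 V=6.3718[hold]; j=2 S=98.8373 intr=0.0000 cont=1.6547 V=1.6547[hold]; j=3 S=125.3631 intr=0.0000 cont=0.1968 V=0.1968[hold]  S*(3)=-
k=2: j=0 S=69.1907 intr=6.4593 cont=10.8181 V=10.8181[hold]; j=1 S=87.7600 intr=0.0000 cont=3.9900 V=3.9900[hold]; j=2 S=111.3129 intr=0.0000 cont=0.9207 V=0.9207[hold]  S*(2)=-
k=1: j=0 S=77.9242 intr=0.0000 cont=7.3594 V=7.3594[hold]; j=1 S=98.8373 intr=0.0000 cont=2.4412 V=2.4412[hold]  S*(1)=-
k=0: j=0 S=87.7600 intr=0.0000 cont=4.8711 V=4.8711[hold]  S*(0)=-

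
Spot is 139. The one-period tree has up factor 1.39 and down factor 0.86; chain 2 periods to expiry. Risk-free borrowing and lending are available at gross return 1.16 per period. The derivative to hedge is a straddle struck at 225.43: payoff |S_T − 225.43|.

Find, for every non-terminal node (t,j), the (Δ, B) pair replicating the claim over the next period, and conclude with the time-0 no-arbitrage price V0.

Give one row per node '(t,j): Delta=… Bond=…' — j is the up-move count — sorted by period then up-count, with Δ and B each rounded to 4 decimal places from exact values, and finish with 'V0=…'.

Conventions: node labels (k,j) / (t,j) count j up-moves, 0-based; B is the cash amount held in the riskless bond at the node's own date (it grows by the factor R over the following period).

No-arbitrage ⇒ martingale measure with p* = (R−d)/(u−d) = 0.5660.
Terminal payoffs: V(2,0)=122.6256, V(2,1)=59.2694, V(2,2)=43.1319
Node (1,0) S=119.5400: V=(p*·59.2694+(1−p*)·122.6256)/1.16=74.7962; Δ=(59.2694−122.6256)/(166.1606−102.8044)=-1.0000; B=V−Δ·S=194.3362
Node (1,1) S=193.2100: V=(p*·43.1319+(1−p*)·59.2694)/1.16=43.2198; Δ=(43.1319−59.2694)/(268.5619−166.1606)=-0.1576; B=V−Δ·S=73.6679
Node (0,0) S=139.0000: V=(p*·43.2198+(1−p*)·74.7962)/1.16=49.0714; Δ=(43.2198−74.7962)/(193.2100−119.5400)=-0.4286; B=V−Δ·S=108.6495
Verification: the root portfolio costs Δ(0,0)·S0 + B(0,0) = 49.0714, matching V0.

(0,0): Delta=-0.4286 Bond=108.6495
(1,0): Delta=-1.0000 Bond=194.3362
(1,1): Delta=-0.1576 Bond=73.6679
V0=49.0714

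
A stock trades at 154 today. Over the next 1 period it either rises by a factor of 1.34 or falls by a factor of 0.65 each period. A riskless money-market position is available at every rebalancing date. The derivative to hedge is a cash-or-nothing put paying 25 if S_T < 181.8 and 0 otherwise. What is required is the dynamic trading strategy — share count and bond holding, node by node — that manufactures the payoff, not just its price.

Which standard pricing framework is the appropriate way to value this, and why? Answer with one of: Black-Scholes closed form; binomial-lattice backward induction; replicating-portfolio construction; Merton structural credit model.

Key observation: a price alone would not answer the question — the per-node share/bond construction on the spot-154, 1.34/0.65 tree is required, and only the replicating-portfolio method yields it.

framework: replicating-portfolio construction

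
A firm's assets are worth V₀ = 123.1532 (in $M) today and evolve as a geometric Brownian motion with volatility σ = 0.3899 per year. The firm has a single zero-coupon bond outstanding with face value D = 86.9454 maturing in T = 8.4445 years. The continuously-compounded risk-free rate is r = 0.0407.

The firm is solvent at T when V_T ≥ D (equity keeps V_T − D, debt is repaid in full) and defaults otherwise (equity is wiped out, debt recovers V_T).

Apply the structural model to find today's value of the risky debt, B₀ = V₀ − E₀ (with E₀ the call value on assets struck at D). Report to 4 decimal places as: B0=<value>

Apply the equity-as-call identities (strike 86.9454, horizon 8.4445 years):
d₁ = [ln(V₀/D) + (r + σ²/2)T] / (σ√T)
   = [ln(123.1532/86.9454) + (0.0407 + 0.5·0.3899²)·8.4445] / (0.3899·√8.4445)
   = [0.348149 + 0.985566] / 1.133027 = 1.177126
d₂ = d₁ − σ√T = 1.177126 − 1.133027 = 0.044099
N(d₁) = 0.880427,  N(d₂) = 0.517587,  e^(−rT) = 0.709148
E₀ = V₀·N(d₁) − D·e^(−rT)·N(d₂)
   = 123.1532·0.880427 − 86.9454·0.709148·0.517587 = 76.514492
B₀ = V₀ − E₀ = 123.1532 − 76.514492 = 46.638708

B0=46.6387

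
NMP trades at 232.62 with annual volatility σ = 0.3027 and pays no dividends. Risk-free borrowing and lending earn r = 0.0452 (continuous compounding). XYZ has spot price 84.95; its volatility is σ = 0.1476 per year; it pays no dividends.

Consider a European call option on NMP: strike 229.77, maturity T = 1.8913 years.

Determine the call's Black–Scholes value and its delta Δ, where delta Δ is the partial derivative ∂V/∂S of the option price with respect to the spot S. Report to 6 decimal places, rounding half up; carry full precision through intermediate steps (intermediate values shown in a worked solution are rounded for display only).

price = 48.395569
Δ = 0.671158

σ√T = 0.3027·√1.8913 = 0.416287
d₁ = (ln(S/K) + (r+σ²/2)T) / (σ√T) = (ln(232.62/229.77) + (0.0452+0.3027²/2)·1.8913) / 0.416287 = (0.012327 + 0.172134) / 0.416287 = 0.443112
d₂ = d₁ − σ√T = 0.443112 − 0.416287 = 0.026825
e^{−rT} = 0.918065
N(d₁) = 0.671158,  N(d₂) = 0.510700
Call price V = S·N(d₁) − K·e^{−rT}·N(d₂) = 156.124658 − 107.729090 = 48.395569
Δ = N(d₁) = 0.671158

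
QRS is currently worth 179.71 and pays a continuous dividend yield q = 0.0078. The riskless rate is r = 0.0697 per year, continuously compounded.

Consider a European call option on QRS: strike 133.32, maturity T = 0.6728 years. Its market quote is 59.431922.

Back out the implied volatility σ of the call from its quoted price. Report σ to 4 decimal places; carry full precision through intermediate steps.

sigma = 0.5261

At σ = 0.5261 the Black–Scholes value reproduces the quote:
σ√T = 0.5261·√0.6728 = 0.431530
d₁ = (ln(S/K) + (r−q+σ²/2)T) / (σ√T) = (ln(179.71/133.32) + (0.0697−0.0078+0.5261²/2)·0.6728) / 0.431530 = (0.298592 + 0.134756) / 0.431530 = 1.004212
d₂ = d₁ − σ√T = 1.004212 − 0.431530 = 0.572681
e^{−rT} = 0.954188
e^{−qT} = 0.994766
N(d₁) = 0.842362,  N(d₂) = 0.716570
V = S·e^{−qT}·N(d₁) − K·e^{−rT}·N(d₂) = 150.588474 − 91.156552 = 59.431922 (the quoted price), and the Black–Scholes price is strictly increasing in σ, so σ is unique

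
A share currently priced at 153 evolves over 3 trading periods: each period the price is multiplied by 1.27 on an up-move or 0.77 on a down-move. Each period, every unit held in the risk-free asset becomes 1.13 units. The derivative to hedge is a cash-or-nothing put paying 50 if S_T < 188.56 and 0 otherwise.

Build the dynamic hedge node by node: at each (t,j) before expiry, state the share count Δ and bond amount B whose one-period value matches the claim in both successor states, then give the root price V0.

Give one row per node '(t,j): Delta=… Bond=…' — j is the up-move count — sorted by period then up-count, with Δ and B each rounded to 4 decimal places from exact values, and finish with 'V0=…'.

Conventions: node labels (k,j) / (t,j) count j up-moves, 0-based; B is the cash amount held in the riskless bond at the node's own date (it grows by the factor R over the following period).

(0,0): Delta=-0.2064 Bond=38.2054
(1,0): Delta=-0.5408 Bond=82.5750
(1,1): Delta=-0.1275 Bond=27.8487
(2,0): Delta=0.0000 Bond=44.2478
(2,1): Delta=-0.6684 Bond=112.3894
(2,2): Delta=0.0000 Bond=0.0000
V0=6.6289

Arbitrage-free pricing uses the up-move probability p* = (R−d)/(u−d) = 0.7200, discounting each step at R = 1.13.
Expiry values: V(3,0)=50.0000, V(3,1)=50.0000, V(3,2)=0.0000, V(3,3)=0.0000
Node (2,0) S=90.7137: V=(p*·50.0000+(1−p*)·50.0000)/1.13=44.2478; Δ=(50.0000−50.0000)/(115.2064−69.8495)=0.0000; B=V−Δ·S=44.2478
Node (2,1) S=149.6187: V=(p*·0.0000+(1−p*)·50.0000)/1.13=12.3894; Δ=(0.0000−50.0000)/(190.0157−115.2064)=-0.6684; B=V−Δ·S=112.3894
Node (2,2) S=246.7737: V=(p*·0.0000+(1−p*)·0.0000)/1.13=0.0000; Δ=(0.0000−0.0000)/(313.4026−190.0157)=0.0000; B=V−Δ·S=0.0000
Node (1,0) S=117.8100: V=(p*·12.3894+(1−p*)·44.2478)/1.13=18.8582; Δ=(12.3894−44.2478)/(149.6187−90.7137)=-0.5408; B=V−Δ·S=82.5750
Node (1,1) S=194.3100: V=(p*·0.0000+(1−p*)·12.3894)/1.13=3.0699; Δ=(0.0000−12.3894)/(246.7737−149.6187)=-0.1275; B=V−Δ·S=27.8487
Node (0,0) S=153.0000: V=(p*·3.0699+(1−p*)·18.8582)/1.13=6.6289; Δ=(3.0699−18.8582)/(194.3100−117.8100)=-0.2064; B=V−Δ·S=38.2054
Check: Δ(0,0)·S0 + B(0,0) = 6.6289 = V0.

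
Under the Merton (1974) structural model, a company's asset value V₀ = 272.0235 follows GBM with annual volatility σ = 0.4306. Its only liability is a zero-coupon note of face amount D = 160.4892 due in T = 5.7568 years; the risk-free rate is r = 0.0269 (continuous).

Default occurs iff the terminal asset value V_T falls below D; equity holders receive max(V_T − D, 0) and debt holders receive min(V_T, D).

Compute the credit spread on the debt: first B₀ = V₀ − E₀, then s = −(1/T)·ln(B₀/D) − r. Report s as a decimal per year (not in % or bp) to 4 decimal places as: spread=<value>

spread=0.0401

Work the structural quantities from V₀ = 272.0235 against face 160.4892:
d₁ = [ln(V₀/D) + (r + σ²/2)T] / (σ√T)
   = [ln(272.0235/160.4892) + (0.0269 + 0.5·0.4306²)·5.7568] / (0.4306·√5.7568)
   = [0.527662 + 0.688560] / 1.033153 = 1.177195
d₂ = d₁ − σ√T = 1.177195 − 1.033153 = 0.144042
N(d₁) = 0.880441,  N(d₂) = 0.557266,  e^(−rT) = 0.856537
E₀ = V₀·N(d₁) − D·e^(−rT)·N(d₂)
   = 272.0235·0.880441 − 160.4892·0.856537·0.557266 = 162.896108
B₀ = V₀ − E₀ = 272.0235 − 162.896108 = 109.127392
spread = −(1/T)·ln(B₀/D) − r = −(1/5.7568)·ln(109.127392/160.4892) − 0.0269 = 0.04010089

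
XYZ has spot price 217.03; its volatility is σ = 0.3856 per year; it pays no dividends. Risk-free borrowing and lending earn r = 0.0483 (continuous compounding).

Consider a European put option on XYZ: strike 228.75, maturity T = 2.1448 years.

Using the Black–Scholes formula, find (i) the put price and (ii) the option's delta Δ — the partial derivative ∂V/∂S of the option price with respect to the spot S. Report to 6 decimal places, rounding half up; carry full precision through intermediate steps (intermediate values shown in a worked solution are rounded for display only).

price = 41.844122
Δ = -0.354698

σ√T = 0.3856·√2.1448 = 0.564716
d₁ = (ln(S/K) + (r+σ²/2)T) / (σ√T) = (ln(217.03/228.75) + (0.0483+0.3856²/2)·2.1448) / 0.564716 = (-0.052594 + 0.263046) / 0.564716 = 0.372669
d₂ = d₁ − σ√T = 0.372669 − 0.564716 = -0.192048
e^{−rT} = 0.901591
N(−d₁) = 0.354698,  N(−d₂) = 0.576148
Put price V = K·e^{−rT}·N(−d₂) − S·N(−d₁) = 118.824136 − 76.980014 = 41.844122
Δ = −N(−d₁) = -0.354698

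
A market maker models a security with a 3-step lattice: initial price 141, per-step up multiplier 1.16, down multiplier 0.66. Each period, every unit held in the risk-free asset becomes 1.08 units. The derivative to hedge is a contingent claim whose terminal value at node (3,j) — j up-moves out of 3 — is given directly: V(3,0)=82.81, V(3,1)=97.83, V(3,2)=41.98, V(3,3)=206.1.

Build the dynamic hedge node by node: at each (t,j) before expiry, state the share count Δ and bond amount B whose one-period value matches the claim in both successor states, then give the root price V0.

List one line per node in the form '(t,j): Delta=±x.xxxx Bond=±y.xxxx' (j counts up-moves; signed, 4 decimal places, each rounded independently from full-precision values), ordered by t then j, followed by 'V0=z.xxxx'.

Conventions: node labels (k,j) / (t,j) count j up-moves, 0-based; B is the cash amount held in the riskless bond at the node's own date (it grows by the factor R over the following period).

(0,0): Delta=1.2304 Bond=-59.9450
(1,0): Delta=-0.8857 Bond=132.1854
(1,1): Delta=1.4597 Bond=-102.2503
(2,0): Delta=0.4891 Bond=58.3181
(2,1): Delta=-1.0347 Bond=158.8444
(2,2): Delta=1.7300 Bond=-161.7207
V0=113.5377

The replicating-portfolio and risk-neutral prices coincide; use p* = (1.08−0.66)/(1.16−0.66) = 0.8400 for the latter.
Payoffs at expiry: V(3,0)=82.8100, V(3,1)=97.8300, V(3,2)=41.9800, V(3,3)=206.1000
  t=2,j=0: stock 61.4196 → up 71.2467 (V=97.8300), down 40.5369 (V=82.8100). Price 88.3581; hedge Δ=0.4891, bond B=58.3181.
  t=2,j=1: stock 107.9496 → up 125.2215 (V=41.9800), down 71.2467 (V=97.8300). Price 47.1444; hedge Δ=-1.0347, bond B=158.8444.
  t=2,j=2: stock 189.7296 → up 220.0863 (V=206.1000), down 125.2215 (V=41.9800). Price 166.5193; hedge Δ=1.7300, bond B=-161.7207.
  t=1,j=0: stock 93.0600 → up 107.9496 (V=47.1444), down 61.4196 (V=88.3581). Price 49.7580; hedge Δ=-0.8857, bond B=132.1854.
  t=1,j=1: stock 163.5600 → up 189.7296 (V=166.5193), down 107.9496 (V=47.1444). Price 136.4993; hedge Δ=1.4597, bond B=-102.2503.
  t=0,j=0: stock 141.0000 → up 163.5600 (V=136.4993), down 93.0600 (V=49.7580). Price 113.5377; hedge Δ=1.2304, bond B=-59.9450.
Verification: the root portfolio costs Δ(0,0)·S0 + B(0,0) = 113.5377, matching V0.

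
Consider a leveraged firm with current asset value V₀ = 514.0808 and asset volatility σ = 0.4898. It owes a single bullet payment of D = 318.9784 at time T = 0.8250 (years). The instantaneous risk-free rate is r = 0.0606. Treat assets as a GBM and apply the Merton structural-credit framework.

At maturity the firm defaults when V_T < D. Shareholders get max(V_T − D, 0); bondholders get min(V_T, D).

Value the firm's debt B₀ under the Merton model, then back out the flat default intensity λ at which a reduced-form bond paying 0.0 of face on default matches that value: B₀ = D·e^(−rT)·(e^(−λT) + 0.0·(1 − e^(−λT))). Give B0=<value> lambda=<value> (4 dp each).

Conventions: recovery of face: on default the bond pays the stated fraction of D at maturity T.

Apply the equity-as-call identities (strike 318.9784, horizon 0.8250 years):
d₁ = [ln(V₀/D) + (r + σ²/2)T] / (σ√T)
   = [ln(514.0808/318.9784) + (0.0606 + 0.5·0.4898²)·0.8250] / (0.4898·√0.8250)
   = [0.477257 + 0.148955] / 0.444883 = 1.407589
d₂ = d₁ − σ√T = 1.407589 − 0.444883 = 0.962706
N(d₁) = 0.920374,  N(d₂) = 0.832153,  e^(−rT) = 0.951234
E₀ = V₀·N(d₁) − D·e^(−rT)·N(d₂)
   = 514.0808·0.920374 − 318.9784·0.951234·0.832153 = 220.652065
B₀ = V₀ − E₀ = 514.0808 − 220.652065 = 293.428735
e^(−λT) = (B₀·e^(rT)/D − 0)/(1 − 0) = (293.4287·1.051266/318.9784 − 0)/1 = 0.96706099
λ = −ln(0.96706099)/0.8250 = 0.040598

B0=293.4287 lambda=0.0406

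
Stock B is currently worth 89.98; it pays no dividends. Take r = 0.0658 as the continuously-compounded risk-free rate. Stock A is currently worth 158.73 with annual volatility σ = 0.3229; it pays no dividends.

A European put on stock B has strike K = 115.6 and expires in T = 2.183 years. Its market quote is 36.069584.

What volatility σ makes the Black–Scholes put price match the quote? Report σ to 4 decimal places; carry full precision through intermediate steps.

sigma = 0.5649

At σ = 0.5649 the Black–Scholes value reproduces the quote:
σ√T = 0.5649·√2.183 = 0.834639
d₁ = (ln(S/K) + (r+σ²/2)T) / (σ√T) = (ln(89.98/115.6) + (0.0658+0.5649²/2)·2.183) / 0.834639 = (-0.250549 + 0.491952) / 0.834639 = 0.289231
d₂ = d₁ − σ√T = 0.289231 − 0.834639 = -0.545407
e^{−rT} = 0.866198
N(−d₁) = 0.386202,  N(−d₂) = 0.707263
V = K·e^{−rT}·N(−d₂) − S·N(−d₁) = 70.820056 − 34.750472 = 36.069584 (equal to the quote); since ∂V/∂σ > 0 for all σ, the implied volatility is unique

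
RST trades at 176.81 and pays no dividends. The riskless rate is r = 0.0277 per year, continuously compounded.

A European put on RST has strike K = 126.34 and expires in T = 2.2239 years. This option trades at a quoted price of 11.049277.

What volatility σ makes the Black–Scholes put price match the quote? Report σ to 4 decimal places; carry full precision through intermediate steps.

sigma = 0.3740

At σ = 0.3740 the Black–Scholes value reproduces the quote:
σ√T = 0.374·√2.2239 = 0.557737
d₁ = (ln(S/K) + (r+σ²/2)T) / (σ√T) = (ln(176.81/126.34) + (0.0277+0.374²/2)·2.2239) / 0.557737 = (0.336099 + 0.217137) / 0.557737 = 0.991931
d₂ = d₁ − σ√T = 0.991931 − 0.557737 = 0.434194
e^{−rT} = 0.940257
N(−d₁) = 0.160616,  N(−d₂) = 0.332074
V = K·e^{−rT}·N(−d₂) − S·N(−d₁) = 39.447732 − 28.398455 = 11.049277 (equal to the quote); since ∂V/∂σ > 0 for all σ, the implied volatility is unique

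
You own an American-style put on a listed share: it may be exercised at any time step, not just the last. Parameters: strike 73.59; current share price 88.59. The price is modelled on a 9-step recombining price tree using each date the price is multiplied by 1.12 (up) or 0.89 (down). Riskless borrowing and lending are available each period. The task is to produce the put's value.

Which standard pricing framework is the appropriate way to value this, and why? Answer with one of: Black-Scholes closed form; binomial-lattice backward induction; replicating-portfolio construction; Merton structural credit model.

framework: binomial-lattice backward induction

Key observation: the exercise right at every one of the 9 steps is what matters: each node needs max(73.59 − S, continuation), which only the stepwise tree valuation starting from spot 88.59 delivers.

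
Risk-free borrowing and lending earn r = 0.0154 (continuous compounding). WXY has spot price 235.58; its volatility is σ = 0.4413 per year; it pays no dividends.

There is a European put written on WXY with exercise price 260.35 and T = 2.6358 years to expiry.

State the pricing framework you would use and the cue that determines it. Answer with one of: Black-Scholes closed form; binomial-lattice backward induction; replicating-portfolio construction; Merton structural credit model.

framework: Black-Scholes closed form

Key observation: everything needed for the exact continuous-time valuation of the European put on WXY (strike 260.35) is given, and no feature rules the closed form out.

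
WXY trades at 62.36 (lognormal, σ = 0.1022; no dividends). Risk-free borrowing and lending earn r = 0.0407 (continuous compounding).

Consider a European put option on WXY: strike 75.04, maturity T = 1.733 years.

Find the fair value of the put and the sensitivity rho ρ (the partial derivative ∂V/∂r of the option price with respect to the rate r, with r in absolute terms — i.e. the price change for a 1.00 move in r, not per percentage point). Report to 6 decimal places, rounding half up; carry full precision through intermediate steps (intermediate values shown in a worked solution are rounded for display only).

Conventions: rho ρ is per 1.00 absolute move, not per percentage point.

price = 8.542582
ρ = -99.483043

σ√T = 0.1022·√1.733 = 0.134540
d₁ = (ln(S/K) + (r+σ²/2)T) / (σ√T) = (ln(62.36/75.04) + (0.0407+0.1022²/2)·1.733) / 0.134540 = (-0.185097 + 0.079584) / 0.134540 = -0.784258
d₂ = d₁ − σ√T = -0.784258 − 0.134540 = -0.918797
e^{−rT} = 0.931897
N(−d₁) = 0.783555,  N(−d₂) = 0.820899
Put price V = K·e^{−rT}·N(−d₂) − S·N(−d₁) = 57.405103 − 48.862521 = 8.542582
ρ = −K·T·e^{−rT}·N(−d₂) = -99.483043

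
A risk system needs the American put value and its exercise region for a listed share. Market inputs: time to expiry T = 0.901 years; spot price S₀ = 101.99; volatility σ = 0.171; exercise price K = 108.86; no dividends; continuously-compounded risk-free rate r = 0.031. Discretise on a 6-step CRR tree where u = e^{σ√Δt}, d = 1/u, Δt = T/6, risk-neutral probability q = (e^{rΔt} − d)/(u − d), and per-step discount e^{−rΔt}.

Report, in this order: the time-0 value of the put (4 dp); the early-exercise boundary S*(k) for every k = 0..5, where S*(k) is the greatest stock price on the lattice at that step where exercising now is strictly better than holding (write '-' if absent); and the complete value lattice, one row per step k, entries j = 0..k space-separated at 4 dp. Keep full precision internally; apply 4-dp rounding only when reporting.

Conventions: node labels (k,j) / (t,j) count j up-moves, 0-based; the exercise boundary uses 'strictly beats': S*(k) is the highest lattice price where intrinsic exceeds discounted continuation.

params: Δt=0.15017 u=1.06851 d=0.93588 q=0.51862 e^(-rΔt)=0.99536
t_6 payoffs: 40.3290 30.6173 19.5293 6.8700 0.0000 0.0000 0.0000
t_5: node(5,0) S=73.2260 payoff=35.6340 vs cont=35.1284 → 35.6340 [stop]  node(5,1) S=83.6031 payoff=25.2569 vs cont=24.7513 → 25.2569 [stop]  node(5,2) S=95.4507 payoff=13.4093 vs cont=12.9037 → 13.4093 [stop]  node(5,3) S=108.9773 payoff=0.0000 vs cont=3.2917 → 3.2917 [wait]  node(5,4) S=124.4208 payoff=0.0000 vs cont=0.0000 → 0.0000 [wait]  node(5,5) S=142.0528 payoff=0.0000 vs cont=0.0000 → 0.0000 [wait]  ⇒ S*(5)=95.4507
t_4: node(4,0) S=78.2427 payoff=30.6173 vs cont=30.1117 → 30.6173 [stop]  node(4,1) S=89.3307 payoff=19.5293 vs cont=19.0237 → 19.5293 [stop]  node(4,2) S=101.9900 payoff=6.8700 vs cont=8.1242 → 8.1242 [wait]  node(4,3) S=116.4433 payoff=0.0000 vs cont=1.5772 → 1.5772 [wait]  node(4,4) S=132.9448 payoff=0.0000 vs cont=0.0000 → 0.0000 [wait]  ⇒ S*(4)=89.3307
t_3: node(3,0) S=83.6031 payoff=25.2569 vs cont=24.7513 → 25.2569 [stop]  node(3,1) S=95.4507 payoff=13.4093 vs cont=13.5511 → 13.5511 [wait]  node(3,2) S=108.9773 payoff=0.0000 vs cont=4.7068 → 4.7068 [wait]  node(3,3) S=124.4208 payoff=0.0000 vs cont=0.7557 → 0.7557 [wait]  ⇒ S*(3)=83.6031
t_2: node(2,0) S=89.3307 payoff=19.5293 vs cont=19.0969 → 19.5293 [stop]  node(2,1) S=101.9900 payoff=6.8700 vs cont=8.9226 → 8.9226 [wait]  node(2,2) S=116.4433 payoff=0.0000 vs cont=2.6453 → 2.6453 [wait]  ⇒ S*(2)=89.3307
t_1: node(1,0) S=95.4507 payoff=13.4093 vs cont=13.9633 → 13.9633 [wait]  node(1,1) S=108.9773 payoff=0.0000 vs cont=5.6408 → 5.6408 [wait]  ⇒ S*(1)=-
t_0: node(0,0) S=101.9900 payoff=6.8700 vs cont=9.6023 → 9.6023 [wait]  ⇒ S*(0)=-

price = 9.6023
boundary = - - 89.3307 83.6031 89.3307 95.4507
tree:
9.6023
13.9633 5.6408
19.5293 8.9226 2.6453
25.2569 13.5511 4.7068 0.7557
30.6173 19.5293 8.1242 1.5772 0.0000
35.6340 25.2569 13.4093 3.2917 0.0000 0.0000
40.3290 30.6173 19.5293 6.8700 0.0000 0.0000 0.0000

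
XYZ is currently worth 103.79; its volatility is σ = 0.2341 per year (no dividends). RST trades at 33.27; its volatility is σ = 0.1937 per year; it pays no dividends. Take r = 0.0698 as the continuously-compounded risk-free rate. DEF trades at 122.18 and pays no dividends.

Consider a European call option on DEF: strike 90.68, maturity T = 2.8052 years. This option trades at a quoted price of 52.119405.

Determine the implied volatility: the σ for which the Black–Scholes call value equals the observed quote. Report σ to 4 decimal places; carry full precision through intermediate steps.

At σ = 0.3116 the Black–Scholes value reproduces the quote:
σ√T = 0.3116·√2.8052 = 0.521890
d₁ = (ln(S/K) + (r+σ²/2)T) / (σ√T) = (ln(122.18/90.68) + (0.0698+0.3116²/2)·2.8052) / 0.521890 = (0.298159 + 0.331988) / 0.521890 = 1.207430
d₂ = d₁ − σ√T = 1.207430 − 0.521890 = 0.685540
e^{−rT} = 0.822174
N(d₁) = 0.886367,  N(d₂) = 0.753498
V = S·N(d₁) − K·e^{−rT}·N(d₂) = 108.296290 − 56.176885 = 52.119405 (the observed quote) — the price is monotone increasing in volatility, hence this σ is the only solution

sigma = 0.3116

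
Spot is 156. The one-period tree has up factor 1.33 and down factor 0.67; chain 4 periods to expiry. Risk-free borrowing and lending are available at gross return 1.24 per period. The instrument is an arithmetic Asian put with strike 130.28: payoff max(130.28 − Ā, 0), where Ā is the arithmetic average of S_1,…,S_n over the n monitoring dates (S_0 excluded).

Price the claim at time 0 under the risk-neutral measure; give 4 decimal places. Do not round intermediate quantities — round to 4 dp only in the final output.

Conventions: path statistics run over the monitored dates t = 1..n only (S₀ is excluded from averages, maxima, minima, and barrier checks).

No-arbitrage gives p* = (R−d)/(u−d) = 0.8636: enumerate every path, weight its payoff by its p*-probability, and discount by R^4.
Enumerate all 2^4 = 16 price paths (U = up ×1.33, D = down ×0.67); each path with k up-moves has probability p*^k·(1−p*)^(4−k).
DDDD: Ā=63.2258, payoff=67.0542, prob=0.000346
UDDD: Ā=125.5079, payoff=4.7721, prob=0.002190
DUDD: Ā=99.7679, payoff=30.5121, prob=0.002190
UUDD: Ā=198.0468, payoff=0.0000, prob=0.013869
DDUD: Ā=82.5221, payoff=47.7579, prob=0.002190
UDUD: Ā=163.8126, payoff=0.0000, prob=0.013869
DUUD: Ā=138.0726, payoff=0.0000, prob=0.013869
UUUD: Ā=274.0843, payoff=0.0000, prob=0.087840
DDDU: Ā=70.9674, payoff=59.3126, prob=0.002190
UDDU: Ā=140.8757, payoff=0.0000, prob=0.013869
DUDU: Ā=115.1357, payoff=15.1443, prob=0.013869
UUDU: Ā=228.5529, payoff=0.0000, prob=0.087840
DDUU: Ā=97.8899, payoff=32.3901, prob=0.013869
UDUU: Ā=194.3187, payoff=0.0000, prob=0.087840
DUUU: Ā=168.5787, payoff=0.0000, prob=0.087840
UUUU: Ā=334.6412, payoff=0.0000, prob=0.556319
Price = Σ prob·payoff / R^4 = 0.994207 / 2.364214 = 0.4205

price = 0.4205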